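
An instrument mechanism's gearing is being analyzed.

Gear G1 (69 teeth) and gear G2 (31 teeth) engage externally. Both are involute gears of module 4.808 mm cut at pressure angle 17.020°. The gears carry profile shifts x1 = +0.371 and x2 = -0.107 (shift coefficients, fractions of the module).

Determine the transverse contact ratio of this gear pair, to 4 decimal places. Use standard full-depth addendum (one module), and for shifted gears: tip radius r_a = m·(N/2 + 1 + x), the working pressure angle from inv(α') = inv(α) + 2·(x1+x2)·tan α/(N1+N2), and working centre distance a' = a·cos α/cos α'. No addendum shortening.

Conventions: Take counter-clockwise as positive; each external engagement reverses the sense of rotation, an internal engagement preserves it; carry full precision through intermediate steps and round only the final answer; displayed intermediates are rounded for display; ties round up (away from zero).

1.8645

class = single-mesh tooth geometry [involute pair 69T × 31T, m = 4.808]
base radii: r_b1 = 158.611069, r_b2 = 71.260046
tip radii: r_a1 = 172.467768, r_a2 = 78.817544
inv(α') = inv(17.020°) + 2·(+0.371-0.107)·tan α/(69+31) = 0.01067365  ⇒  α' = 17.95277°
a' = a·cos α / cos α' = 240.4000·cos 17.020°/cos 17.95277° = 241.636158
action lengths: √(r_a1²−r_b1²) = 67.732265, √(r_a2²−r_b2²) = 33.678051
base pitch p_b = π·m·cos α = 14.443228
CR = (67.732265 + 33.678051 − 241.636158·sin 17.95277°)/14.443228 = 1.864548
contact ratio ≈ 1.8645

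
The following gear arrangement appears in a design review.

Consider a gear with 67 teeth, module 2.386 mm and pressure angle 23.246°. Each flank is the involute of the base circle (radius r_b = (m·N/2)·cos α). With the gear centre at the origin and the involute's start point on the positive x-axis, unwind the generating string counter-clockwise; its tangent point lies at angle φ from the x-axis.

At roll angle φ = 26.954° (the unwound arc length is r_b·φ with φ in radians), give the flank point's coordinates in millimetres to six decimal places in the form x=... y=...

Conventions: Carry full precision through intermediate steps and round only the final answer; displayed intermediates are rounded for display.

topology: single-mesh involute geometry — m = 2.386, N = 67
pitch radius r_p = m·N/2 = 2.386·67/2 = 79.931000
base radius r_b = r_p·cos α = 79.931000·cos 23.246° = 73.442103
roll angle φ = 26.954° = 0.47043605 rad
x = r_b·(cos φ + φ·sin φ) = 81.124707
y = r_b·(sin φ − φ·cos φ) = 2.492778

x=81.124707 y=2.492778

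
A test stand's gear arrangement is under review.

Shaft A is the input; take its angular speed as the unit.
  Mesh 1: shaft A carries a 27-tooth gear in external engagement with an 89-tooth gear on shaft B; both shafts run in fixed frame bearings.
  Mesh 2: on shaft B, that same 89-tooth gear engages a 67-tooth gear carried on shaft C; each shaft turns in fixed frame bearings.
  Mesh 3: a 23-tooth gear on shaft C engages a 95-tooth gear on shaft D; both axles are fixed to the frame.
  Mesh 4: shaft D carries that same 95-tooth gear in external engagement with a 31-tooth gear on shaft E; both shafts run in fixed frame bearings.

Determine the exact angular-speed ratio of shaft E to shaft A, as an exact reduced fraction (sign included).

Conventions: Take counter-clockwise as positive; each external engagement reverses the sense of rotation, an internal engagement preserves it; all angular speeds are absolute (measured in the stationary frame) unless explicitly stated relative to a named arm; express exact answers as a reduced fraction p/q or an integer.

621/2077

class = fixed-axis compound train [4 meshes; 4 ratios multiply, 4 sense flips]
mesh 1 [27T→89T]: running ratio 27/89, sense −
mesh 2 [89T→67T]: running ratio 27/67, sense +
mesh 3 [23T→95T]: running ratio 621/6365, sense −
mesh 4 [95T→31T]: running ratio 621/2077, sense +
ω_out/ω_in = 621/2077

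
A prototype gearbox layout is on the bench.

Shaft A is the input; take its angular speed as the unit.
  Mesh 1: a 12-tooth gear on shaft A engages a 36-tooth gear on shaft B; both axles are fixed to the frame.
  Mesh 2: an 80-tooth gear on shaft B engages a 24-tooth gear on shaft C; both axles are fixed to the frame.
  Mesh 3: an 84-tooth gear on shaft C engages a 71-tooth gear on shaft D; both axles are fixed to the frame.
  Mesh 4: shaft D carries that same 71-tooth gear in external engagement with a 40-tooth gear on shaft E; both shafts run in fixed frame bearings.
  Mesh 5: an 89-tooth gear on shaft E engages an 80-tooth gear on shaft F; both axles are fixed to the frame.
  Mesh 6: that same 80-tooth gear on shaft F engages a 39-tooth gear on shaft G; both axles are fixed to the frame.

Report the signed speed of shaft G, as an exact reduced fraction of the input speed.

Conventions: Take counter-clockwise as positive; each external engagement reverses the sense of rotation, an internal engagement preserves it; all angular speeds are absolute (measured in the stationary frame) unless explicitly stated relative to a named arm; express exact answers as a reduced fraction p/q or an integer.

623/117

6-mesh fixed-axis compound train (all bearings frame-fixed)
mesh 1 [12T→36T]: |ω|/ω_in = 1×12/36 = 1/3, sense flips to −
mesh 2 [80T→24T]: |ω|/ω_in = (1/3)×80/24 = 10/9, sense flips to +
mesh 3 [84T→71T]: |ω|/ω_in = (10/9)×84/71 = 280/213, sense flips to −
mesh 4 [71T→40T]: |ω|/ω_in = (280/213)×71/40 = 7/3, sense flips to +
mesh 5 [89T→80T]: |ω|/ω_in = (7/3)×89/80 = 623/240, sense flips to −
mesh 6 [80T→39T]: |ω|/ω_in = (623/240)×80/39 = 623/117, sense flips to +
signed output speed (× input speed) = 623/117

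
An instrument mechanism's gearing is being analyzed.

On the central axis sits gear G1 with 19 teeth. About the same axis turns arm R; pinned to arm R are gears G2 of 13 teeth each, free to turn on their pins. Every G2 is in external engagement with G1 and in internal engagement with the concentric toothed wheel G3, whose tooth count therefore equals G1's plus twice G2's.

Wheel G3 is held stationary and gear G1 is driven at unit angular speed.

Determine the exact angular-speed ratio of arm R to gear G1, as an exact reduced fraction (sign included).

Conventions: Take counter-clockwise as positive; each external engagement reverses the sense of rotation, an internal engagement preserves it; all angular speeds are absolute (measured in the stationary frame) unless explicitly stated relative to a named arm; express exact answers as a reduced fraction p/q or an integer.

19/64

topology: planetary set — G1 19T / G2 13T / G3 45T, arm = carrier (Willis)
ring teeth: 19 + 2·13 = 45
19(ω_sun−ω_arm) = −45(ω_ring−ω_arm),  ω_ring = 0, ω_sun = 1
19(1−ω_arm) = −45(0−ω_arm)  ⇒  64·ω_arm = 19  ⇒  ω_arm = 19/64
ω_out/ω_in = 19/64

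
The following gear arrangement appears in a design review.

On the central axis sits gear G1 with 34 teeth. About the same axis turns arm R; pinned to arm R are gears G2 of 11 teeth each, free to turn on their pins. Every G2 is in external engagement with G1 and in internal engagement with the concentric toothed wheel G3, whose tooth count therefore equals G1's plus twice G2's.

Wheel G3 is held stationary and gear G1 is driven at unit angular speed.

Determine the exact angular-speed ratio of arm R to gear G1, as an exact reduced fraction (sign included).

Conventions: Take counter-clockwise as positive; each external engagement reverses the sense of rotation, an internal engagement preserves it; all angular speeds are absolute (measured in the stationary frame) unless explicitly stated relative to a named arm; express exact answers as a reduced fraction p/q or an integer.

recognized (axles ride arm R): planetary set, 34/11/56 teeth
ring teeth: 34 + 2·11 = 56
34(ω_sun−ω_arm) = −56(ω_ring−ω_arm),  ω_ring = 0, ω_sun = 1
34(1−ω_arm) = −56(0−ω_arm)  ⇒  90·ω_arm = 34  ⇒  ω_arm = 17/45
ω_out/ω_in = 17/45

17/45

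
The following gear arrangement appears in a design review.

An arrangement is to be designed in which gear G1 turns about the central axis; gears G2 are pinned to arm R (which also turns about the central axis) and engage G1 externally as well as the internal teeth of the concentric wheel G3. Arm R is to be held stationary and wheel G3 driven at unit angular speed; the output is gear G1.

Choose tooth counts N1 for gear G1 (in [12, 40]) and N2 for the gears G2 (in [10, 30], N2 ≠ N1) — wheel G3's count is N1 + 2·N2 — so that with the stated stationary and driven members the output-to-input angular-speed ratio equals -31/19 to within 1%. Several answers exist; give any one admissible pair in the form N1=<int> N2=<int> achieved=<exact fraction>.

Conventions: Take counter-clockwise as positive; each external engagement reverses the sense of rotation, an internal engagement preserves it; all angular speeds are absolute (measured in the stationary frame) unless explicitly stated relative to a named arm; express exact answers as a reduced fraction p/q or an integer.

class = planetary set [ratio -31/19 wanted; Willis about the carrier]
Willis with ω_arm = 0: ω_sun/ω_ring = −N3/N1; set equal to -31/19  ⇒  N3/N1 = −(-31/19) = 31/19
N3 = N1 + 2·N2  ⇒  N2/N1 = (N3/N1 − 1)/2 = (31/19 − 1)/2 = 6/19
smallest multiple with N1 ≥ 12 and N2 ≥ 10: k = 2  ⇒  N1 = 2·19 = 38, N2 = 2·6 = 12 (N1 ≤ 40, N2 ≤ 30, N2 ≠ N1 ✓), N3 = 38 + 2·12 = 62
check: −N3/N1 with N1 = 38, N3 = 62 gives -31/19; |achieved − target| = 0 ≤ 31/1900 ✓

N1=38 N2=12 achieved=-31/19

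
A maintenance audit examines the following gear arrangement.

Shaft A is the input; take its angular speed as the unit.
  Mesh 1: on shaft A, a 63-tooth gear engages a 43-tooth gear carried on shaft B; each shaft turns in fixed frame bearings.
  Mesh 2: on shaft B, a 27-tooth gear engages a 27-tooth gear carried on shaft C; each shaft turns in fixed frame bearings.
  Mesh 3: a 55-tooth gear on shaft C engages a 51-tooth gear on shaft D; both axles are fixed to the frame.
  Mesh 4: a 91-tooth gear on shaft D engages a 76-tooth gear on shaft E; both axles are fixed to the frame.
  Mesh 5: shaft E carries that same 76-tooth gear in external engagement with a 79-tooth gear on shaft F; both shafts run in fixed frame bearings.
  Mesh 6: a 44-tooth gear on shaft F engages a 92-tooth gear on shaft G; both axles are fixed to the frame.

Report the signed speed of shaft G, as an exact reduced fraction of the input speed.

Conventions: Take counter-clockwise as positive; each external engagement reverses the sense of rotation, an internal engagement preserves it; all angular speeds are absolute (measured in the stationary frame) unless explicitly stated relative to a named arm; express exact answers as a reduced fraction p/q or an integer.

6-mesh fixed-axis compound train (all bearings frame-fixed)
mesh 1 [63T→43T]: |ω|/ω_in = 1×63/43 = 63/43, sense flips to −
mesh 2 [27T→27T]: |ω|/ω_in = (63/43)×27/27 = 63/43, sense flips to +
mesh 3 [55T→51T]: |ω|/ω_in = (63/43)×55/51 = 1155/731, sense flips to −
mesh 4 [91T→76T]: |ω|/ω_in = (1155/731)×91/76 = 105105/55556, sense flips to +
mesh 5 [76T→79T]: |ω|/ω_in = (105105/55556)×76/79 = 105105/57749, sense flips to −
mesh 6 [44T→92T]: |ω|/ω_in = (105105/57749)×44/92 = 1156155/1328227, sense flips to +
signed output speed (× input speed) = 1156155/1328227

1156155/1328227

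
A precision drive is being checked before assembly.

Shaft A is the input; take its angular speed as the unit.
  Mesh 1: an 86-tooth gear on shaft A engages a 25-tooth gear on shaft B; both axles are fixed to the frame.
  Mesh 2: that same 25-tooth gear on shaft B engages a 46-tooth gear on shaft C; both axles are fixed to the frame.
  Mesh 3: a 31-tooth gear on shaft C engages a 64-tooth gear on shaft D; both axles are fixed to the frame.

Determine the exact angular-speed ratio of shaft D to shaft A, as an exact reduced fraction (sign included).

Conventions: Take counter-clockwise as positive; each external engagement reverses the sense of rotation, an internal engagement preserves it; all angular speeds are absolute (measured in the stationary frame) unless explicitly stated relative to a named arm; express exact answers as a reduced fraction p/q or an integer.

class = fixed-axis compound train [3 meshes; 3 ratios multiply, 3 sense flips]
mesh 1 [86T→25T]: running ratio 86/25, sense −
mesh 2 [25T→46T]: running ratio 43/23, sense +
mesh 3 [31T→64T]: running ratio 1333/1472, sense −
ω_out/ω_in = -1333/1472

-1333/1472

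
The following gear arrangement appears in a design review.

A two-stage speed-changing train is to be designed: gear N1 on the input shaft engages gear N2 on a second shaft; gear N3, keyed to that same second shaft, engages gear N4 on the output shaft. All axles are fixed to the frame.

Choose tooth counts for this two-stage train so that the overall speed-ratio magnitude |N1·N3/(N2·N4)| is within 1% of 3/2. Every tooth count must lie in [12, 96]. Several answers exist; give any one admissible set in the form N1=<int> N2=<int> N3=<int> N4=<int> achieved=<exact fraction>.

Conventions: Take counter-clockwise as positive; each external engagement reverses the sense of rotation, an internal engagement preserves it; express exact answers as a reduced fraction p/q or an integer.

topology: fixed-axis compound train — 2 stages, target 3/2
target = 3/2 in lowest terms: an exact hit needs N1·N3 = k·3 and N2·N4 = k·2 for one integer k, every count in [12, 96]; additionally prefer no 1:1 stage (N1 ≠ N2, N3 ≠ N4)
k = 1…77: no 1:1-free in-range split of k·3 and k·2 into factor pairs; take k = 78
k = 78: N1·N3 = 234 = 13·18, N2·N4 = 156 = 12·13
achieved = 13·18/(12·13) = 3/2; |achieved − target| = 0 ≤ 3/200 ✓

N1=13 N2=12 N3=18 N4=13 achieved=3/2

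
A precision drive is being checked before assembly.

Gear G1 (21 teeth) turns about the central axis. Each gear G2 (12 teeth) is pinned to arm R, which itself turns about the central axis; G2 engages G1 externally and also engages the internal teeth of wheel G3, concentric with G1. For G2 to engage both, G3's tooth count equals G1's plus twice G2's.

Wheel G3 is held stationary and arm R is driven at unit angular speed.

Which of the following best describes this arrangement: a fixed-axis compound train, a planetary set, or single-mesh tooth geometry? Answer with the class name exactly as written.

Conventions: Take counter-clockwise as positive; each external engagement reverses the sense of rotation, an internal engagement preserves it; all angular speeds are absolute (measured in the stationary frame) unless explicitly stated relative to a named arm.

class = planetary set [G3 = 21+2·12 = 45; Willis about the carrier]
classification: planetary set

planetary set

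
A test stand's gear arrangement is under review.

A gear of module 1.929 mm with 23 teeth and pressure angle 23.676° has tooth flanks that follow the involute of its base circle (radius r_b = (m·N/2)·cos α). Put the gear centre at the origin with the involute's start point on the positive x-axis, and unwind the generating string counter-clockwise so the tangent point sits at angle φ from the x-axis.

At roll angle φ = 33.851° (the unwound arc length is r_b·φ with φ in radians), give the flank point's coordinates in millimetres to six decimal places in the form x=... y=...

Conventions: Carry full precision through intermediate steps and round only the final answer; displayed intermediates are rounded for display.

recognized (one wheel, involute flank): single-mesh tooth geometry, m = 1.929, N = 23
pitch radius r_p = m·N/2 = 1.929·23/2 = 22.183500
base radius r_b = r_p·cos α = 22.183500·cos 23.676° = 20.316334
roll angle φ = 33.851° = 0.59081141 rad
x = r_b·(cos φ + φ·sin φ) = 23.558652
y = r_b·(sin φ − φ·cos φ) = 1.348450

x=23.558652 y=1.348450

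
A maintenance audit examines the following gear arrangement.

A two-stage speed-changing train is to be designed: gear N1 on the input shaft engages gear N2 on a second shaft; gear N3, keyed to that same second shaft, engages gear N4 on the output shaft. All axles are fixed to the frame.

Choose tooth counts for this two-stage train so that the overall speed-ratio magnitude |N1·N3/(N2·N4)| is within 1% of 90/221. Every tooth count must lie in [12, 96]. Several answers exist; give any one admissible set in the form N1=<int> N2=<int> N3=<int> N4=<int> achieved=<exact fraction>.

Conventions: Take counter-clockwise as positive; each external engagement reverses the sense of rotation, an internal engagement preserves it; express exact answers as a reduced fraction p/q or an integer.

topology: fixed-axis compound train — 2 stages, target 90/221
target = 90/221 in lowest terms: an exact hit needs N1·N3 = k·90 and N2·N4 = k·221 for one integer k, every count in [12, 96]; additionally prefer no 1:1 stage (N1 ≠ N2, N3 ≠ N4)
k = 1: no 1:1-free in-range split of k·90 and k·221 into factor pairs; take k = 2
k = 2: N1·N3 = 180 = 12·15, N2·N4 = 442 = 13·34
achieved = 12·15/(13·34) = 90/221; |achieved − target| = 0 ≤ 9/2210 ✓

N1=12 N2=13 N3=15 N4=34 achieved=90/221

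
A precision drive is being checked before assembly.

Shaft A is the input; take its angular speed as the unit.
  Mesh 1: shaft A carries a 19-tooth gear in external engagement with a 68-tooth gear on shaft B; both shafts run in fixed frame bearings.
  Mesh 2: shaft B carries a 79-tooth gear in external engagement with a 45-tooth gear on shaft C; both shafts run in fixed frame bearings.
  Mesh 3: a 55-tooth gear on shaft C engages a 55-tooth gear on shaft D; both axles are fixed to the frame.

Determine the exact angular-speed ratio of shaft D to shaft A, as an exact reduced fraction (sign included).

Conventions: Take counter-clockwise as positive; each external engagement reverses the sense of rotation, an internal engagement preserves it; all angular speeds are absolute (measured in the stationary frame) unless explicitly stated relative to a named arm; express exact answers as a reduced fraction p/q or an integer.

-1501/3060

class = fixed-axis compound train [3 meshes; 3 ratios multiply, 3 sense flips]
mesh 1 [19T→68T]: running ratio 19/68, sense −
mesh 2 [79T→45T]: running ratio 1501/3060, sense +
mesh 3 [55T→55T]: running ratio 1501/3060, sense −
ω_out/ω_in = -1501/3060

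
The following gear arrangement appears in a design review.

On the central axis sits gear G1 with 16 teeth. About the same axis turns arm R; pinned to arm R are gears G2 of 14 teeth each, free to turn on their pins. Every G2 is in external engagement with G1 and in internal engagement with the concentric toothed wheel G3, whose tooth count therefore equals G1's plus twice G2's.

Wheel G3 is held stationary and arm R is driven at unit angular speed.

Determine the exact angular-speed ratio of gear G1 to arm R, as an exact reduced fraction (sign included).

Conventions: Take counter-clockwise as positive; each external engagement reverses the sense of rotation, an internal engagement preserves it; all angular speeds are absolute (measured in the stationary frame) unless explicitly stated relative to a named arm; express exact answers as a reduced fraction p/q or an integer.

class = planetary set [G3 = 16+2·14 = 44; Willis about the carrier]
ring teeth: 16 + 2·14 = 44
16(ω_sun−ω_arm) = −44(ω_ring−ω_arm),  ω_ring = 0, ω_arm = 1
ω_sun = 1 − (44/16)(0−1) = 15/4
ω_out/ω_in = 15/4

15/4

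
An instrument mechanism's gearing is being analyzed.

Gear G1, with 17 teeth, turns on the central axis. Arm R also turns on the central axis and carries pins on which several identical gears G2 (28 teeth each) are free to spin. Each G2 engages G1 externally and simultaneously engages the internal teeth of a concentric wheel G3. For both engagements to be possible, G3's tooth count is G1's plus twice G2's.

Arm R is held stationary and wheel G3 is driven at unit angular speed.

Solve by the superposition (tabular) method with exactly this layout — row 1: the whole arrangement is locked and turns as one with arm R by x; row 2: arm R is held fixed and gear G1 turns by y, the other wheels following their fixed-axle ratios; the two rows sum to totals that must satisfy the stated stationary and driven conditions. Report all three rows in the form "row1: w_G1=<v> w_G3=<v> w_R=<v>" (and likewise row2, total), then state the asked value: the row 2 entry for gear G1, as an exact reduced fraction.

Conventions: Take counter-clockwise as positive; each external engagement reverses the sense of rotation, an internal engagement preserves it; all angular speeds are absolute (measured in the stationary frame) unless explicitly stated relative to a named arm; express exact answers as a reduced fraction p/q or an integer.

row1: w_G1=0 w_G3=0 w_R=0
row2: w_G1=-73/17 w_G3=1 w_R=0
total: w_G1=-73/17 w_G3=1 w_R=0
asked value: -73/17

planetary set (17T centre, 28T on arm, 73T internal) — Willis relation
row 1 (train locked, turned with arm): all members turn x
row 2 — arm fixed, fixed-axis ratios: sun y, ring −(17/73)·y, arm 0
boundary: total ω_arm = x = 0 and total ω_ring = x − (17/73)·y = 1  ⇒  y = -73/17, x = 0
row 2 ring = −(17/73)·(-73/17) = 1
totals (row 1 + row 2): sun 0 + (-73/17) = -73/17, ring 0 + 1 = 1, arm 0 + 0 = 0
asked cell (row2, sun) = -73/17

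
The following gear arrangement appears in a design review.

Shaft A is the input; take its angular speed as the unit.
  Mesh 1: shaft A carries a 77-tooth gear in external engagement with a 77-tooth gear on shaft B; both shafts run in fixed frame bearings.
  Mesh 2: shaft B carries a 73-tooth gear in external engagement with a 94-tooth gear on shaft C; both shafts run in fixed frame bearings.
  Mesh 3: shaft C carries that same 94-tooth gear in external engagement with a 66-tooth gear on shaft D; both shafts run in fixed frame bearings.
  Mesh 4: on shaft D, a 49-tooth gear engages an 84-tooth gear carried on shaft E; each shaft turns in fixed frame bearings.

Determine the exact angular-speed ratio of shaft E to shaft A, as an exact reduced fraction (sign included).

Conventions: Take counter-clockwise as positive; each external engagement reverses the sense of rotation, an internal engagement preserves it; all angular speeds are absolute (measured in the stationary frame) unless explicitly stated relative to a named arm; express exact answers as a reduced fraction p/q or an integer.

class = fixed-axis compound train [4 meshes; 4 ratios multiply, 4 sense flips]
mesh 1 [77T→77T]: running ratio 1, sense −
mesh 2 [73T→94T]: running ratio 73/94, sense +
mesh 3 [94T→66T]: running ratio 73/66, sense −
mesh 4 [49T→84T]: running ratio 511/792, sense +
ω_out/ω_in = 511/792

511/792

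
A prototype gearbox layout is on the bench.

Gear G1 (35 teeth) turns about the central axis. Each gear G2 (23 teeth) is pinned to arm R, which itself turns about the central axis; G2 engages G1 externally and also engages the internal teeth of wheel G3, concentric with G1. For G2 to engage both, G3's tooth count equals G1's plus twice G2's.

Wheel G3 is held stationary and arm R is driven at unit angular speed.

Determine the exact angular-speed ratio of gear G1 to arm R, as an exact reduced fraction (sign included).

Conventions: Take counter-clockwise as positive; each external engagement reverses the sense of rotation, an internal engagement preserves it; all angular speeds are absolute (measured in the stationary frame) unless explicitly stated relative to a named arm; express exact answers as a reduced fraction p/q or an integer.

116/35

class = planetary set [G3 = 35+2·23 = 81; Willis about the carrier]
ring teeth: 35 + 2·23 = 81
35(ω_sun−ω_arm) = −81(ω_ring−ω_arm),  ω_ring = 0, ω_arm = 1
ω_sun = 1 − (81/35)(0−1) = 116/35
ω_out/ω_in = 116/35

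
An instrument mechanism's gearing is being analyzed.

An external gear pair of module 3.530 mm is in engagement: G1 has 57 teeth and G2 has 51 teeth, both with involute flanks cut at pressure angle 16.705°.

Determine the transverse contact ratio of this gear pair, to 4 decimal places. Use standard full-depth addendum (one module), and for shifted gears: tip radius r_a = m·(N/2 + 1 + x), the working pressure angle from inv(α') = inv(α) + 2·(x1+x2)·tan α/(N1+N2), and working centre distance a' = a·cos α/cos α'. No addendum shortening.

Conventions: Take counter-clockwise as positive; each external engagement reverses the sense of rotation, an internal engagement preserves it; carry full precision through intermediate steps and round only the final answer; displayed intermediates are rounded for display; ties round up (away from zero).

1.9760

single-mesh involute tooth geometry (57T engaging 51T at module 3.530)
base radii: r_b1 = 96.359209, r_b2 = 86.216134
tip radii: r_a1 = 104.135000, r_a2 = 93.545000
no profile shift: α' = α, a' = a
action lengths: √(r_a1²−r_b1²) = 39.484188, √(r_a2²−r_b2²) = 36.296628
base pitch p_b = π·m·cos α = 10.621803
CR = (39.484188 + 36.296628 − 190.620000·sin 16.70500°)/10.621803 = 1.975957
contact ratio ≈ 1.9760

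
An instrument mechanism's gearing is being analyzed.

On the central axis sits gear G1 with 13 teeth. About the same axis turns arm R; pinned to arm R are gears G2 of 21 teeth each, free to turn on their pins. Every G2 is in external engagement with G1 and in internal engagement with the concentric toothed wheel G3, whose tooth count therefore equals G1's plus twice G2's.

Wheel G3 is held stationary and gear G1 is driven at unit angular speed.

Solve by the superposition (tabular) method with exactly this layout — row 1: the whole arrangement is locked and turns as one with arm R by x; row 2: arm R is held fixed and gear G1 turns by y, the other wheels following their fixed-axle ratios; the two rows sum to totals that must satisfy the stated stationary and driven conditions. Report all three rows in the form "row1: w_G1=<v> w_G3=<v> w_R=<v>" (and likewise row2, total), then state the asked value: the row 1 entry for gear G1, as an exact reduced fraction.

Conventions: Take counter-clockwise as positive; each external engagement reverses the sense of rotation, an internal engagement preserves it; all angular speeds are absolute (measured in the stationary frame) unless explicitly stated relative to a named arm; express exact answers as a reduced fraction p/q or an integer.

class = planetary set [G3 = 13+2·21 = 55; Willis about the carrier]
row 1 — lock + rotate with arm: ω_sun = ω_ring = ω_arm = x
row 2 (arm held, sun turns y): ω_ring = −(13/55)·y, ω_arm = 0
boundary: total ω_ring = x − (13/55)·y = 0 and total ω_sun = x + y = 1  ⇒  y = 55/68, x = 13/68
row 2 ring = −(13/55)·55/68 = -13/68
totals (row 1 + row 2): sun 13/68 + 55/68 = 1, ring 13/68 + (-13/68) = 0, arm 13/68 + 0 = 13/68
asked cell (row1, sun) = 13/68

row1: w_G1=13/68 w_G3=13/68 w_R=13/68
row2: w_G1=55/68 w_G3=-13/68 w_R=0
total: w_G1=1 w_G3=0 w_R=13/68
asked value: 13/68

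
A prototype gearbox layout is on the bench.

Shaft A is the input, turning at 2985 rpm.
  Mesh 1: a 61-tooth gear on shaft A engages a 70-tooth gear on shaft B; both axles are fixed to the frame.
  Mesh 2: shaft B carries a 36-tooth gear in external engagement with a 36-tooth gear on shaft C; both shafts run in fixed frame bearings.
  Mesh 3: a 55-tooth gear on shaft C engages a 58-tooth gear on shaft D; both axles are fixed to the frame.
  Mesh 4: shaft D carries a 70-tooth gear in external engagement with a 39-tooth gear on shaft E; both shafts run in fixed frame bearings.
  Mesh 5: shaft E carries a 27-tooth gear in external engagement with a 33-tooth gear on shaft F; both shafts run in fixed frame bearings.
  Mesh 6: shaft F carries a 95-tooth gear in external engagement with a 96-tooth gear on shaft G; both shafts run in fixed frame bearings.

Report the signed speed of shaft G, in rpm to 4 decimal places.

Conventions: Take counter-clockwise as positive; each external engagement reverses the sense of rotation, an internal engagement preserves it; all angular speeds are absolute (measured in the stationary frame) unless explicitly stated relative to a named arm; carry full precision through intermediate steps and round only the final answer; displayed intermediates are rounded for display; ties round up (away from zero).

+3584.6475 rpm

recognized (7 fixed axles, 6 meshes): fixed-axis compound train
mesh 1 [61T→70T]: ω = 2985.0000×61/70 = 2601.2143 rpm, sense flips to −
mesh 2 [36T→36T]: ω = 2601.2143×36/36 = 2601.2143 rpm, sense flips to +
mesh 3 [55T→58T]: ω = 2601.2143×55/58 = 2466.6687 rpm, sense flips to −
mesh 4 [70T→39T]: ω = 2466.6687×70/39 = 4427.3541 rpm, sense flips to +
mesh 5 [27T→33T]: ω = 4427.3541×27/33 = 3622.3806 rpm, sense flips to −
mesh 6 [95T→96T]: ω = 3622.3806×95/96 = 3584.6475 rpm, sense flips to +
signed output speed = +3584.6475 rpm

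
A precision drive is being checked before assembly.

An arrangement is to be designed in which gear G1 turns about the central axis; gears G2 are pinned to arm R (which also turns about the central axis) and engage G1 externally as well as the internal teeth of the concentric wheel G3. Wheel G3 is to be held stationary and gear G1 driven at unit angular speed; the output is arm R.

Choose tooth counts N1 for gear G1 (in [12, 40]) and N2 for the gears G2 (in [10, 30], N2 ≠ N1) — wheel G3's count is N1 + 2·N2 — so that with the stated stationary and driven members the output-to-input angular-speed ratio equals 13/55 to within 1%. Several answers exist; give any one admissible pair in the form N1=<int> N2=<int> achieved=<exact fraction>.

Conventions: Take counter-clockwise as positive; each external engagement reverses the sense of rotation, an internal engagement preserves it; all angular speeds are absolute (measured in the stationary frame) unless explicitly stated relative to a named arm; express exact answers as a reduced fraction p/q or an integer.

design class (target 13/55): planetary set
Willis with ω_ring = 0: ω_arm/ω_sun = N1/(N1+N3); set equal to 13/55  ⇒  N3/N1 = 1/(13/55) − 1 = 42/13
N3 = N1 + 2·N2  ⇒  N2/N1 = (N3/N1 − 1)/2 = (42/13 − 1)/2 = 29/26
smallest multiple with N1 ≥ 12 and N2 ≥ 10: k = 1  ⇒  N1 = 1·26 = 26, N2 = 1·29 = 29 (N1 ≤ 40, N2 ≤ 30, N2 ≠ N1 ✓), N3 = 26 + 2·29 = 84
check: N1/(N1+N3) with N1 = 26, N3 = 84 gives 13/55; |achieved − target| = 0 ≤ 13/5500 ✓

N1=26 N2=29 achieved=13/55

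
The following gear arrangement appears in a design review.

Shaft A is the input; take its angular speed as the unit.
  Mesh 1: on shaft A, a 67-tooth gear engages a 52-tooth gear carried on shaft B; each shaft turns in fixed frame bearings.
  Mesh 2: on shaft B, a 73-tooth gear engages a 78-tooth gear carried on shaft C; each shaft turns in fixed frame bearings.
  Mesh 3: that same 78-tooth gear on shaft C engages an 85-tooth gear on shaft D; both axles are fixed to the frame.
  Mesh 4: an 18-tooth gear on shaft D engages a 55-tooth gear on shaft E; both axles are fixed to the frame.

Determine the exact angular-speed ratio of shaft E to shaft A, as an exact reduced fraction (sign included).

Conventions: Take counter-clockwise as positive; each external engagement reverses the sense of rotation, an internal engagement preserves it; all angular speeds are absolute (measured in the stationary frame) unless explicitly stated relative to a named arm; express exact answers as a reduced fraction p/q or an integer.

class = fixed-axis compound train [4 meshes; 4 ratios multiply, 4 sense flips]
mesh 1 [67T→52T]: running ratio 67/52, sense −
mesh 2 [73T→78T]: running ratio 4891/4056, sense +
mesh 3 [78T→85T]: running ratio 4891/4420, sense −
mesh 4 [18T→55T]: running ratio 44019/121550, sense +
ω_out/ω_in = 44019/121550

44019/121550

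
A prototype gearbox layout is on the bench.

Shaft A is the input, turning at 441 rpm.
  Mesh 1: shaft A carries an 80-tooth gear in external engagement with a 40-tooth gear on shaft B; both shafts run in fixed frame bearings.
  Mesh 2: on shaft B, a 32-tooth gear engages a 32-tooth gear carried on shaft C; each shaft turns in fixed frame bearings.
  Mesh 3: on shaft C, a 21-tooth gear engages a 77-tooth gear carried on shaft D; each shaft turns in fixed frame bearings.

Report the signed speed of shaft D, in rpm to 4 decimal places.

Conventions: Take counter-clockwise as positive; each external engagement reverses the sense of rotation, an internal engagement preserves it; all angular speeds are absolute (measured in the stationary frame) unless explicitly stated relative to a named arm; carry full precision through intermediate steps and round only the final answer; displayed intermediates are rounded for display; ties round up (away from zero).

-240.5455 rpm

class = fixed-axis compound train [3 meshes; 3 ratios multiply, 3 sense flips]
mesh 1 [80T→40T]: ω = 441.0000×80/40 = 882.0000 rpm, sense flips to −
mesh 2 [32T→32T]: ω = 882.0000×32/32 = 882.0000 rpm, sense flips to +
mesh 3 [21T→77T]: ω = 882.0000×21/77 = 240.5455 rpm, sense flips to −
signed output speed = -240.5455 rpm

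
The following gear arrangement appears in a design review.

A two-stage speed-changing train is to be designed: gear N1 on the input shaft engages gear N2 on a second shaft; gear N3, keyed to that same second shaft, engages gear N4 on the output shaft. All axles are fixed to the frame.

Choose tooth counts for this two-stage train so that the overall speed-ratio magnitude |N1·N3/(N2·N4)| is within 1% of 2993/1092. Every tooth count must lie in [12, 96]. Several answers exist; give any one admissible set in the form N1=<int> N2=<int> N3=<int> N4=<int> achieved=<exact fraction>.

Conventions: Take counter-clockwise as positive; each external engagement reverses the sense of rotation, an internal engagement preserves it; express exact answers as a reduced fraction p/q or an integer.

design class (target 2993/1092): fixed-axis compound train
target = 2993/1092 in lowest terms: an exact hit needs N1·N3 = k·2993 and N2·N4 = k·1092 for one integer k, every count in [12, 96]; additionally prefer no 1:1 stage (N1 ≠ N2, N3 ≠ N4)
k = 1: N1·N3 = 2993 = 41·73, N2·N4 = 1092 = 12·91
achieved = 41·73/(12·91) = 2993/1092; |achieved − target| = 0 ≤ 2993/109200 ✓

N1=41 N2=12 N3=73 N4=91 achieved=2993/1092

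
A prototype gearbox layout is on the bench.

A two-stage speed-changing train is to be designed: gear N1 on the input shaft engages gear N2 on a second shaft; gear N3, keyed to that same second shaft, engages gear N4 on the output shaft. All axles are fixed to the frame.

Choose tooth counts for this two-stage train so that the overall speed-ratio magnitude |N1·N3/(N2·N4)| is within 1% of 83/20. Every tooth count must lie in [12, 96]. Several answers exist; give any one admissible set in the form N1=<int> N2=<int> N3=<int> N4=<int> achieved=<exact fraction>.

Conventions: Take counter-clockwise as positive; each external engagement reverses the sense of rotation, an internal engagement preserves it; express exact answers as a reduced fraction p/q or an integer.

N1=12 N2=20 N3=83 N4=12 achieved=83/20

class = fixed-axis compound train [2-stage, 83/20 wanted]
target = 83/20 in lowest terms: an exact hit needs N1·N3 = k·83 and N2·N4 = k·20 for one integer k, every count in [12, 96]; additionally prefer no 1:1 stage (N1 ≠ N2, N3 ≠ N4)
k = 1…11: no 1:1-free in-range split of k·83 and k·20 into factor pairs; take k = 12
k = 12: N1·N3 = 996 = 12·83, N2·N4 = 240 = 20·12
achieved = 12·83/(20·12) = 83/20; |achieved − target| = 0 ≤ 83/2000 ✓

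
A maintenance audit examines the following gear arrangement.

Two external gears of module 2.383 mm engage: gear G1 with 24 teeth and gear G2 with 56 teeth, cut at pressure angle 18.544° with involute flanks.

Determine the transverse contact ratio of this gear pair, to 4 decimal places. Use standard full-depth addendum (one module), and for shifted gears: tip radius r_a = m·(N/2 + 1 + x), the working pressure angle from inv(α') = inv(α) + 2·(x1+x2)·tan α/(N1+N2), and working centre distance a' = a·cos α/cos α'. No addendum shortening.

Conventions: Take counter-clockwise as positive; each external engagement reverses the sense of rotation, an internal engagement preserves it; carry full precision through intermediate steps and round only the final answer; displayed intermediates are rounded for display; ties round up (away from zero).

recognized (one external pair, fixed centres): single-mesh tooth geometry, m = 2.383, N1 = 24, N2 = 56
base radii: r_b1 = 27.111287, r_b2 = 63.259670
tip radii: r_a1 = 30.979000, r_a2 = 69.107000
no profile shift: α' = α, a' = a
action lengths: √(r_a1²−r_b1²) = 14.989214, √(r_a2²−r_b2²) = 27.820704
base pitch p_b = π·m·cos α = 7.097718
CR = (14.989214 + 27.820704 − 95.320000·sin 18.54400°)/7.097718 = 1.760429
contact ratio ≈ 1.7604

1.7604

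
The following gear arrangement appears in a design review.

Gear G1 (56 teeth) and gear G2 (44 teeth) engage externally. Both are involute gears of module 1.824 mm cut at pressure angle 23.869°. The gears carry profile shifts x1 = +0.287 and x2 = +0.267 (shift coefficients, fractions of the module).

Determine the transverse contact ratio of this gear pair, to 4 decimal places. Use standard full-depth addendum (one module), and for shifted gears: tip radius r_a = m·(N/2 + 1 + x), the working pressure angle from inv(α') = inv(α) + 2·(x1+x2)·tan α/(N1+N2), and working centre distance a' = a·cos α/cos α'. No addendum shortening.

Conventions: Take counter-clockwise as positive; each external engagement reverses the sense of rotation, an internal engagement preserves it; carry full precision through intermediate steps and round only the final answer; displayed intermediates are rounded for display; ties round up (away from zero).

1.5220

recognized (one external pair, fixed centres): single-mesh tooth geometry, m = 1.824, N1 = 56, N2 = 44
base radii: r_b1 = 46.703966, r_b2 = 36.695974
tip radii: r_a1 = 53.419488, r_a2 = 42.439008
inv(α') = inv(23.869°) + 2·(+0.287+0.267)·tan α/(56+44) = 0.03080203  ⇒  α' = 25.21570°
a' = a·cos α / cos α' = 91.2000·cos 23.869°/cos 25.21570° = 92.184134
action lengths: √(r_a1²−r_b1²) = 25.930315, √(r_a2²−r_b2²) = 21.318418
base pitch p_b = π·m·cos α = 5.240173
CR = (25.930315 + 21.318418 − 92.184134·sin 25.21570°)/5.240173 = 1.522046
contact ratio ≈ 1.5220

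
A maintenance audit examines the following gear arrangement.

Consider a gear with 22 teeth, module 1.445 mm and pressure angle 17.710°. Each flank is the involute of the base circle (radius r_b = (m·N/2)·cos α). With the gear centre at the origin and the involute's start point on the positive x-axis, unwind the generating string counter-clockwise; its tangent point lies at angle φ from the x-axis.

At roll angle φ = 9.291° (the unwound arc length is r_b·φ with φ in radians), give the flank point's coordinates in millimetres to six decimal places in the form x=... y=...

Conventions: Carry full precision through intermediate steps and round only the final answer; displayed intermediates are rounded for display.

topology: single-mesh involute geometry — m = 1.445, N = 22
pitch radius r_p = m·N/2 = 1.445·22/2 = 15.895000
base radius r_b = r_p·cos α = 15.895000·cos 17.710° = 15.141711
roll angle φ = 9.291° = 0.16215854 rad
x = r_b·(cos φ + φ·sin φ) = 15.339482
y = r_b·(sin φ − φ·cos φ) = 0.021465

x=15.339482 y=0.021465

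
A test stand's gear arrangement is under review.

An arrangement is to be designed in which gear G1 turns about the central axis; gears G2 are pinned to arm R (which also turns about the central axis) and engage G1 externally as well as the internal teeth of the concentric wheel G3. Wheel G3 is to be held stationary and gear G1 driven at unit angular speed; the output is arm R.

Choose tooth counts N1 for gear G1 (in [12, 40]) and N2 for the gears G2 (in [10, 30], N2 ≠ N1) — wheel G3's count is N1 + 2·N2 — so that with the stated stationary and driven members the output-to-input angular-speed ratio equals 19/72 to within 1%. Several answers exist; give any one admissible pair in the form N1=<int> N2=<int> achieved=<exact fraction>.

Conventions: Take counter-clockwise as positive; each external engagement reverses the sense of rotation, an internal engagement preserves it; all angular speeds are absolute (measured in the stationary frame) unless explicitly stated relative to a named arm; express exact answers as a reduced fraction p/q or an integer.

N1=19 N2=17 achieved=19/72

planetary set to be sized for 19/72 (Willis relation)
Willis with ω_ring = 0: ω_arm/ω_sun = N1/(N1+N3); set equal to 19/72  ⇒  N3/N1 = 1/(19/72) − 1 = 53/19
N3 = N1 + 2·N2  ⇒  N2/N1 = (N3/N1 − 1)/2 = (53/19 − 1)/2 = 17/19
smallest multiple with N1 ≥ 12 and N2 ≥ 10: k = 1  ⇒  N1 = 1·19 = 19, N2 = 1·17 = 17 (N1 ≤ 40, N2 ≤ 30, N2 ≠ N1 ✓), N3 = 19 + 2·17 = 53
check: N1/(N1+N3) with N1 = 19, N3 = 53 gives 19/72; |achieved − target| = 0 ≤ 19/7200 ✓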